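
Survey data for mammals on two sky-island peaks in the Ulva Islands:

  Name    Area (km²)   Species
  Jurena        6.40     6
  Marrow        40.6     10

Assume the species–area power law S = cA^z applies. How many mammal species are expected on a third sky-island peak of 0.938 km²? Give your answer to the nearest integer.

4

z = ln(10/6) / ln(40.6/6.4) = 0.5108 / 1.8475 = 0.2765
c = 6 / 6.4^0.2765 = 6 / 1.671 = 3.591
S₃ = 3.591 × 0.938^0.2765 = 3.591 × 0.9825 ≈ 3.528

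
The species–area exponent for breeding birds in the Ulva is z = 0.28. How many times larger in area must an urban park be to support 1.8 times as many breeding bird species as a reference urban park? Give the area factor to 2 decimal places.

(A₂/A₁)^0.28 = 1.8, so A₂/A₁ = 1.8^(1/0.28) = 1.8^3.571
ln(A₂/A₁) = ln 1.8 / 0.28 = 0.5878 / 0.28 = 2.0992
A₂/A₁ = e^2.0992 ≈ 8.16

8.16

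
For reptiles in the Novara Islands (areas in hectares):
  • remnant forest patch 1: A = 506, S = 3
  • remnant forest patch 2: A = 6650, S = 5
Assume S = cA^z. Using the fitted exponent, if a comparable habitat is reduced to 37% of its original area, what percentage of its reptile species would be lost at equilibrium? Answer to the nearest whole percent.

z = ln(5/3) / ln(6650/506) = 0.5108 / 2.5758 = 0.1983
S_new/S_old = (A_new/A_old)^z = 0.37^0.1983 = exp(0.1983 × -0.9943) = 0.821
Fraction lost = 1 − 0.821 = 0.179

18%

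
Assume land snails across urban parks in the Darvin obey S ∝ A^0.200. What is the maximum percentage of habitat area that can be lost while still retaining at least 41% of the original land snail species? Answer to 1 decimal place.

Need (A_new/A_old)^0.2 = 0.41, so A_new/A_old = 0.41^(1/0.2) = 0.41^5
ln(A_new/A_old) = ln 0.41 / 0.2 = -0.8916 / 0.2 = -4.4580
A_new/A_old = e^-4.4580 ≈ 0.01159
Fraction that can be lost = 1 − 0.01159 = 0.9884

98.8%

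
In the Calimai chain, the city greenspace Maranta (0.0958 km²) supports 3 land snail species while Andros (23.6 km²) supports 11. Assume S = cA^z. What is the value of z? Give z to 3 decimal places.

0.236

Taking logs: ln S = ln c + z ln A, so z = (ln S₂ − ln S₁)/(ln A₂ − ln A₁).
z = ln(11/3) / ln(23.6/0.0958) = ln(3.667) / ln(246.3) = 1.2993 / 5.5067 = 0.2359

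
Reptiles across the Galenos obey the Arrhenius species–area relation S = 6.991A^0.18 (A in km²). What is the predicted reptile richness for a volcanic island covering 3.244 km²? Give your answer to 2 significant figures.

S = 6.991 × 3.244^0.18
ln S = ln 6.991 + 0.18 × ln 3.244 = 1.9446 + 0.18 × 1.1768 = 2.1564
S = e^2.1564 ≈ 8.64

8.6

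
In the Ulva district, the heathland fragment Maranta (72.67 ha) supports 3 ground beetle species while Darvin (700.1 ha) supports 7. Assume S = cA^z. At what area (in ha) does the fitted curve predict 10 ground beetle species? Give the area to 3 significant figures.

1820 ha

z = ln(7/3) / ln(700.1/72.67) = 0.8473 / 2.2653 = 0.3740
c = 3 / 72.67^0.3740 = 3 / 4.968 = 0.6038
A = (10/0.6038)^(1/0.3740) ⇒ ln A = ln(16.56)/0.3740 = 7.5048
A = e^7.5048 ≈ 1817 ha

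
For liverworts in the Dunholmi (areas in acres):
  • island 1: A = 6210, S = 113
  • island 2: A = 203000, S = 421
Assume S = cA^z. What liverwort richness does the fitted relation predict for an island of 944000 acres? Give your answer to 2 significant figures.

750

z = ln(421/113) / ln(203000/6210) = 1.3152 / 3.4870 = 0.3772
c = 113 / 6210^0.3772 = 113 / 26.96 = 4.192
S₃ = 4.192 × 944000^0.3772 = 4.192 × 179.3 ≈ 751.7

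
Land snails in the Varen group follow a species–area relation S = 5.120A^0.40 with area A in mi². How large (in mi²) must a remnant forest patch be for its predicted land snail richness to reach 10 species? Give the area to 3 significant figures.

10 = 5.12 × A^0.4  ⇒  A^0.4 = 10/5.12 = 1.953
ln A = ln(1.953) / 0.4 = 0.6694 / 0.4 = 1.6736
A = e^1.6736 ≈ 5.331 mi²

5.33 mi²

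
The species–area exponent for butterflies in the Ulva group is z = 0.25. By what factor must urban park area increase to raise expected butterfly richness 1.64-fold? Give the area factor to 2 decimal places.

7.23

(A₂/A₁)^0.25 = 1.64, so A₂/A₁ = 1.64^(1/0.25) = 1.64^4
ln(A₂/A₁) = ln 1.64 / 0.25 = 0.4947 / 0.25 = 1.9788
A₂/A₁ = e^1.9788 ≈ 7.234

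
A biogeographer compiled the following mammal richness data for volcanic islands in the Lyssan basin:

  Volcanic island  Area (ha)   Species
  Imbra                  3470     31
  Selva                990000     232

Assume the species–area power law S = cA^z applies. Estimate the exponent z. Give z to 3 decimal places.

0.356

Taking logs: ln S = ln c + z ln A, so z = (ln S₂ − ln S₁)/(ln A₂ − ln A₁).
z = ln(232/31) / ln(990000/3470) = ln(7.484) / ln(285.3) = 2.0128 / 5.6536 = 0.3560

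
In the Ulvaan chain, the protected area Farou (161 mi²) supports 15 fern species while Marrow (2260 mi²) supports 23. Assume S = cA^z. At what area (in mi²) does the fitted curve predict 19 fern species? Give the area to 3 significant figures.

694 mi²

z = ln(23/15) / ln(2260/161) = 0.4274 / 2.6417 = 0.1618
c = 15 / 161^0.1618 = 15 / 2.275 = 6.592
A = (19/6.592)^(1/0.1618) ⇒ ln A = ln(2.882)/0.1618 = 6.5423
A = e^6.5423 ≈ 693.9 mi²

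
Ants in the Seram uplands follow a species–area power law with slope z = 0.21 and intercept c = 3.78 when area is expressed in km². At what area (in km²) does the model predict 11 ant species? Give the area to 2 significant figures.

160 km²

11 = 3.78 × A^0.21  ⇒  A^0.21 = 11/3.78 = 2.91
ln A = ln(2.91) / 0.21 = 1.0682 / 0.21 = 5.0865
A = e^5.0865 ≈ 161.8 km²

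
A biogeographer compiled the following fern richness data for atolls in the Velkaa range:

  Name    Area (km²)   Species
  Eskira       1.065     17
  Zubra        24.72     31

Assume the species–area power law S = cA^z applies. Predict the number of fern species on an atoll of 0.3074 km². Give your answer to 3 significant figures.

13.4

z = ln(31/17) / ln(24.72/1.065) = 0.6008 / 3.1446 = 0.1910
c = 17 / 1.065^0.1910 = 17 / 1.012 = 16.8
S₃ = 16.8 × 0.3074^0.1910 = 16.8 × 0.7982 ≈ 13.41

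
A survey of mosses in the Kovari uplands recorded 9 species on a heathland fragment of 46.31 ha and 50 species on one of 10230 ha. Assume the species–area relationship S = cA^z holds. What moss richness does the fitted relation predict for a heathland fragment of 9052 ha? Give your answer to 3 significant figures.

z = ln(50/9) / ln(10230/46.31) = 1.7148 / 5.3977 = 0.3177
c = 9 / 46.31^0.3177 = 9 / 3.382 = 2.661
S₃ = 2.661 × 9052^0.3177 = 2.661 × 18.07 ≈ 48.09

48.1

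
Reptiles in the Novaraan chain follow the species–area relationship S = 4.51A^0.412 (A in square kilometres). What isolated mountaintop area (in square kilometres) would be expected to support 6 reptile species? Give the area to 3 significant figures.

6 = 4.51 × A^0.412  ⇒  A^0.412 = 6/4.51 = 1.33
ln A = ln(1.33) / 0.412 = 0.2855 / 0.412 = 0.6929
A = e^0.6929 ≈ 1.999 square kilometres

2.00 square kilometres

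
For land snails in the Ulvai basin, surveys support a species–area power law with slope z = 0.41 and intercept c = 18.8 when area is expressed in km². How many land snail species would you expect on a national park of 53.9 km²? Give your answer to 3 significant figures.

96.4

S = 18.8 × 53.9^0.41 = 18.8 × 5.128 ≈ 96.41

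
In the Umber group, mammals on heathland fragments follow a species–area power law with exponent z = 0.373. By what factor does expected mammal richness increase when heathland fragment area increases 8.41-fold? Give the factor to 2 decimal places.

2.21

S₂/S₁ = (A₂/A₁)^z = 8.41^0.373
ln(S₂/S₁) = 0.373 × ln 8.41 = 0.373 × 2.1294 = 0.7943
S₂/S₁ = e^0.7943 ≈ 2.213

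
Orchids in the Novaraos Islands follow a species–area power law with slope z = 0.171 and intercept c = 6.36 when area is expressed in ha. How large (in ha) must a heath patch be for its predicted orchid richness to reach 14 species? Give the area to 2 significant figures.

100 ha

14 = 6.36 × A^0.171  ⇒  A^0.171 = 14/6.36 = 2.201
ln A = ln(2.201) / 0.171 = 0.7890 / 0.171 = 4.6142
A = e^4.6142 ≈ 100.9 ha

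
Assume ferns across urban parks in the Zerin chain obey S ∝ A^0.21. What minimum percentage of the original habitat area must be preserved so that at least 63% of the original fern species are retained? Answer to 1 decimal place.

11.1%

Need (A_new/A_old)^0.21 = 0.63, so A_new/A_old = 0.63^(1/0.21) = 0.63^4.762
ln(A_new/A_old) = ln 0.63 / 0.21 = -0.4620 / 0.21 = -2.2002
A_new/A_old = e^-2.2002 ≈ 0.1108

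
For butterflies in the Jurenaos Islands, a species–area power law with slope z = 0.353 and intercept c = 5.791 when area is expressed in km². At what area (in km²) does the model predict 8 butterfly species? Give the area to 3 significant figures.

2.50 km²

8 = 5.791 × A^0.353  ⇒  A^0.353 = 8/5.791 = 1.381
ln A = ln(1.381) / 0.353 = 0.3231 / 0.353 = 0.9154
A = e^0.9154 ≈ 2.498 km²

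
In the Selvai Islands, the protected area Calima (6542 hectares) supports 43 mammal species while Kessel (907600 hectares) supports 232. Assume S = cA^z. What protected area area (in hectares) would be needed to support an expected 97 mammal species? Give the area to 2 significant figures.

71000 hectares

z = ln(232/43) / ln(907600/6542) = 1.6855 / 4.9326 = 0.3417
c = 43 / 6542^0.3417 = 43 / 20.13 = 2.136
A = (97/2.136)^(1/0.3417) ⇒ ln A = ln(45.41)/0.3417 = 11.1667
A = e^11.1667 ≈ 70732 hectares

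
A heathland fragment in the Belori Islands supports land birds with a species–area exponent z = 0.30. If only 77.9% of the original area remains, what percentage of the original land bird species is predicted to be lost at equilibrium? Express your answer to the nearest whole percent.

S_new/S_old = (A_new/A_old)^z = 0.779^0.3
= exp(0.3 × ln 0.779) = exp(0.3 × -0.2497) = exp(-0.0749) ≈ 0.9278
Fraction lost = 1 − 0.9278 = 0.07219

7%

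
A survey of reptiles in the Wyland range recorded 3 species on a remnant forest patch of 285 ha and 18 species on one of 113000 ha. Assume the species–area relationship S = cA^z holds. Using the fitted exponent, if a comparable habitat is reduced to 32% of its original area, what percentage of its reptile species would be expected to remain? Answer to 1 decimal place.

z = ln(18/3) / ln(113000/285) = 1.7918 / 5.9827 = 0.2995
S_new/S_old = (A_new/A_old)^z = 0.32^0.2995 = exp(0.2995 × -1.1394) = 0.7109

71.1%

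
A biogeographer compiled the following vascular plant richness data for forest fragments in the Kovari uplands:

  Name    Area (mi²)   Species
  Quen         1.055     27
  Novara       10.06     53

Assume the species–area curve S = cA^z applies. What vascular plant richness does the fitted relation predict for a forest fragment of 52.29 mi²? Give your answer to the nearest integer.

z = ln(53/27) / ln(10.06/1.055) = 0.6745 / 2.2550 = 0.2991
c = 27 / 1.055^0.2991 = 27 / 1.016 = 26.57
S₃ = 26.57 × 52.29^0.2991 = 26.57 × 3.266 ≈ 86.77

87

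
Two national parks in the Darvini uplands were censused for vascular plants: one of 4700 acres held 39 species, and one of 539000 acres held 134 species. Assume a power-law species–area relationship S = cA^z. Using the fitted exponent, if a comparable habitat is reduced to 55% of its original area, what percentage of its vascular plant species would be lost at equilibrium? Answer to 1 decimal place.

14.4%

z = ln(134/39) / ln(539000/4700) = 1.2343 / 4.7422 = 0.2603
S_new/S_old = (A_new/A_old)^z = 0.55^0.2603 = exp(0.2603 × -0.5978) = 0.8559
Fraction lost = 1 − 0.8559 = 0.1441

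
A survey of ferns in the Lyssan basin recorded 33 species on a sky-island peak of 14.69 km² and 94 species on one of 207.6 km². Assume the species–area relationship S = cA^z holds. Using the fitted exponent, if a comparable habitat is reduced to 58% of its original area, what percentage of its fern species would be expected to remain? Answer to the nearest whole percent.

81%

z = ln(94/33) / ln(207.6/14.69) = 1.0468 / 2.6484 = 0.3952
S_new/S_old = (A_new/A_old)^z = 0.58^0.3952 = exp(0.3952 × -0.5447) = 0.8063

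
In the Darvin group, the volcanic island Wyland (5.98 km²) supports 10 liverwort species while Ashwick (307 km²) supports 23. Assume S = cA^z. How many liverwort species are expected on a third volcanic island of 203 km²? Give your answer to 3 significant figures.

z = ln(23/10) / ln(307/5.98) = 0.8329 / 3.9384 = 0.2115
c = 10 / 5.98^0.2115 = 10 / 1.46 = 6.851
S₃ = 6.851 × 203^0.2115 = 6.851 × 3.076 ≈ 21.07

21.1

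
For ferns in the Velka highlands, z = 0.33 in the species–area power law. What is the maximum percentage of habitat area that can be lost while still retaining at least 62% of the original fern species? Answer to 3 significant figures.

76.5%

Need (A_new/A_old)^0.33 = 0.62, so A_new/A_old = 0.62^(1/0.33) = 0.62^3.03
ln(A_new/A_old) = ln 0.62 / 0.33 = -0.4780 / 0.33 = -1.4486
A_new/A_old = e^-1.4486 ≈ 0.2349
Fraction that can be lost = 1 − 0.2349 = 0.7651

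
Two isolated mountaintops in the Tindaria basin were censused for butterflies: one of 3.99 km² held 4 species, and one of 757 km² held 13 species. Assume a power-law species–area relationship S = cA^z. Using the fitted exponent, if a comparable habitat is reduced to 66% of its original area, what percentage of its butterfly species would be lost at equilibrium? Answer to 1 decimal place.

z = ln(13/4) / ln(757/3.99) = 1.1787 / 5.2456 = 0.2247
S_new/S_old = (A_new/A_old)^z = 0.66^0.2247 = exp(0.2247 × -0.4155) = 0.9109
Fraction lost = 1 − 0.9109 = 0.08914

8.9%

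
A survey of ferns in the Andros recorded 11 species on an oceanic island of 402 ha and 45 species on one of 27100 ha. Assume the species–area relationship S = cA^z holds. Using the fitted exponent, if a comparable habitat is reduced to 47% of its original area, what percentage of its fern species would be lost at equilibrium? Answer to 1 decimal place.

22.3%

z = ln(45/11) / ln(27100/402) = 1.4088 / 4.2108 = 0.3346
S_new/S_old = (A_new/A_old)^z = 0.47^0.3346 = exp(0.3346 × -0.7550) = 0.7768
Fraction lost = 1 − 0.7768 = 0.2232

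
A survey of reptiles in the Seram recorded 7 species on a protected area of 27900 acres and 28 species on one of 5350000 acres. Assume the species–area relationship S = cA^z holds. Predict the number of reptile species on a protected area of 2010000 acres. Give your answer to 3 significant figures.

21.6

z = ln(28/7) / ln(5350000/27900) = 1.3863 / 5.2562 = 0.2637
c = 7 / 27900^0.2637 = 7 / 14.88 = 0.4705
S₃ = 0.4705 × 2010000^0.2637 = 0.4705 × 45.96 ≈ 21.63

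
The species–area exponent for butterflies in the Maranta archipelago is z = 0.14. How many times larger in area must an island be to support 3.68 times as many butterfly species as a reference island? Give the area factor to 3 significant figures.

(A₂/A₁)^0.14 = 3.68, so A₂/A₁ = 3.68^(1/0.14) = 3.68^7.143
ln(A₂/A₁) = ln 3.68 / 0.14 = 1.3029 / 0.14 = 9.3065
A₂/A₁ = e^9.3065 ≈ 11010

11000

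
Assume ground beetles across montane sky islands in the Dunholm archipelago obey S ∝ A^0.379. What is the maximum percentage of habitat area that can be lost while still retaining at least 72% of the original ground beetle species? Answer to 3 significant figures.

Need (A_new/A_old)^0.379 = 0.72, so A_new/A_old = 0.72^(1/0.379) = 0.72^2.639
ln(A_new/A_old) = ln 0.72 / 0.379 = -0.3285 / 0.379 = -0.8668
A_new/A_old = e^-0.8668 ≈ 0.4203
Fraction that can be lost = 1 − 0.4203 = 0.5797

58.0%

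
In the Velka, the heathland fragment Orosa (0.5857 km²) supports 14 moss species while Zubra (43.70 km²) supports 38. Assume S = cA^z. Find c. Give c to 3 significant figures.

15.8

z = ln(S₂/S₁) / ln(A₂/A₁) = ln(38/14) / ln(43.7/0.5857) = 0.9985 / 4.3123 = 0.2316
c = S₁ / A₁^z = 14 / 0.5857^0.2316 = 14 / 0.8835 = 15.85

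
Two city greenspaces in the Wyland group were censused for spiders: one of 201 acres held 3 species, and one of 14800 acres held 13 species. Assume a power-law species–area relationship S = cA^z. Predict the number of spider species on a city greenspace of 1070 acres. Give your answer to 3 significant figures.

z = ln(13/3) / ln(14800/201) = 1.4663 / 4.2991 = 0.3411
c = 3 / 201^0.3411 = 3 / 6.103 = 0.4915
S₃ = 0.4915 × 1070^0.3411 = 0.4915 × 10.8 ≈ 5.307

5.31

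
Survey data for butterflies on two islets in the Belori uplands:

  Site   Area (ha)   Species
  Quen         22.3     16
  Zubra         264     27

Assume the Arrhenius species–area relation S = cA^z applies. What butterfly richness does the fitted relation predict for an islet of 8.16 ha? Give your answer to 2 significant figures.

13

z = ln(27/16) / ln(264/22.3) = 0.5232 / 2.4714 = 0.2117
c = 16 / 22.3^0.2117 = 16 / 1.93 = 8.292
S₃ = 8.292 × 8.16^0.2117 = 8.292 × 1.56 ≈ 12.93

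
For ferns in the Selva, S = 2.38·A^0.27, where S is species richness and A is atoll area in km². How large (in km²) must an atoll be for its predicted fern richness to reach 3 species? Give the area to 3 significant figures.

2.36 km²

3 = 2.38 × A^0.27  ⇒  A^0.27 = 3/2.38 = 1.261
ln A = ln(1.261) / 0.27 = 0.2315 / 0.27 = 0.8575
A = e^0.8575 ≈ 2.357 km²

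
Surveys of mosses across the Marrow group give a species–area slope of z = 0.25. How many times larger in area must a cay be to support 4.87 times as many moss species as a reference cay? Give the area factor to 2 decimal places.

562.49

(A₂/A₁)^0.25 = 4.87, so A₂/A₁ = 4.87^(1/0.25) = 4.87^4
ln(A₂/A₁) = ln 4.87 / 0.25 = 1.5831 / 0.25 = 6.3324
A₂/A₁ = e^6.3324 ≈ 562.5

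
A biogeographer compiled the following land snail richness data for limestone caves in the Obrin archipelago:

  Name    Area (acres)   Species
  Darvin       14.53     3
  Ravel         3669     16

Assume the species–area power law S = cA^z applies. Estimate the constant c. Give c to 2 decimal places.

z = ln(S₂/S₁) / ln(A₂/A₁) = ln(16/3) / ln(3669/14.53) = 1.6740 / 5.5315 = 0.3026
c = S₁ / A₁^z = 3 / 14.53^0.3026 = 3 / 2.248 = 1.335

1.33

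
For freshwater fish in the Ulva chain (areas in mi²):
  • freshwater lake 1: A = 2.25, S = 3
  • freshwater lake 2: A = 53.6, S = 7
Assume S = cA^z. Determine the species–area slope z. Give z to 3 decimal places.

Taking logs: ln S = ln c + z ln A, so z = (ln S₂ − ln S₁)/(ln A₂ − ln A₁).
z = ln(7/3) / ln(53.6/2.25) = ln(2.333) / ln(23.82) = 0.8473 / 3.1706 = 0.2672

0.267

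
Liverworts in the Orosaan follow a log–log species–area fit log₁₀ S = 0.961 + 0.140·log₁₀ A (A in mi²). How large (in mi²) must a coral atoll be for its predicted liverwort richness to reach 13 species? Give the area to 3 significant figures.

12.4 mi²

13 = 9.141 × A^0.14  ⇒  A^0.14 = 13/9.141 = 1.422
ln A = ln(1.422) / 0.14 = 0.3522 / 0.14 = 2.5155
A = e^2.5155 ≈ 12.37 mi²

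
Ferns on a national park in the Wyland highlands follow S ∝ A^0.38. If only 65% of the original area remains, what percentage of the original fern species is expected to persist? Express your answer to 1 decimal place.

S_new/S_old = (A_new/A_old)^z = 0.65^0.38
= exp(0.38 × ln 0.65) = exp(0.38 × -0.4308) = exp(-0.1637) ≈ 0.849

84.9%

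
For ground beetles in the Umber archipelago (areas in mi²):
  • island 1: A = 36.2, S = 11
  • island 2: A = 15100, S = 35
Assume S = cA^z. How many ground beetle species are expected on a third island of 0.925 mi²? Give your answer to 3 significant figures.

5.44

z = ln(35/11) / ln(15100/36.2) = 1.1575 / 6.0334 = 0.1918
c = 11 / 36.2^0.1918 = 11 / 1.991 = 5.525
S₃ = 5.525 × 0.925^0.1918 = 5.525 × 0.9852 ≈ 5.443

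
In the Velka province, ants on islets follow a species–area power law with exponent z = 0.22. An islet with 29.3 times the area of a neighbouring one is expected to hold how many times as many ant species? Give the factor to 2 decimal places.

2.10

S₂/S₁ = (A₂/A₁)^z = 29.3^0.22
ln(S₂/S₁) = 0.22 × ln 29.3 = 0.22 × 3.3776 = 0.7431
S₂/S₁ = e^0.7431 ≈ 2.102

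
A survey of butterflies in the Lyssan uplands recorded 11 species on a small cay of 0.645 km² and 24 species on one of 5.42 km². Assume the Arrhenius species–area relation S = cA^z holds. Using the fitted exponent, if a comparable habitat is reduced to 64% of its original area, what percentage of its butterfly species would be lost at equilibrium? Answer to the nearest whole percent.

15%

z = ln(24/11) / ln(5.42/0.645) = 0.7802 / 2.1286 = 0.3665
S_new/S_old = (A_new/A_old)^z = 0.64^0.3665 = exp(0.3665 × -0.4463) = 0.8491
Fraction lost = 1 − 0.8491 = 0.1509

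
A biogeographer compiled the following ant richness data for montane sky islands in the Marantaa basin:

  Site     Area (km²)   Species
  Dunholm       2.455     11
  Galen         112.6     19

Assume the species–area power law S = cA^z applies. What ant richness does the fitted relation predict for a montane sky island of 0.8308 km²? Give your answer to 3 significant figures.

z = ln(19/11) / ln(112.6/2.455) = 0.5465 / 3.8257 = 0.1429
c = 11 / 2.455^0.1429 = 11 / 1.137 = 9.675
S₃ = 9.675 × 0.8308^0.1429 = 9.675 × 0.9739 ≈ 9.423

9.42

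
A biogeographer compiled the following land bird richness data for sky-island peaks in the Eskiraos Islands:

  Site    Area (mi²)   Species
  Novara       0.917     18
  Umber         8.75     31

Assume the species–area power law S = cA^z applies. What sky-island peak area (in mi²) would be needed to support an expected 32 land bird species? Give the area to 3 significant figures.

9.98 mi²

z = ln(31/18) / ln(8.75/0.917) = 0.5436 / 2.2557 = 0.2410
c = 18 / 0.917^0.2410 = 18 / 0.9793 = 18.38
A = (32/18.38)^(1/0.2410) ⇒ ln A = ln(1.741)/0.2410 = 2.3008
A = e^2.3008 ≈ 9.982 mi²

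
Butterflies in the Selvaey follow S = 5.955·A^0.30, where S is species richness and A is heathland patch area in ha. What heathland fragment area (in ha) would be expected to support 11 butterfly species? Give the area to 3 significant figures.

7.73 ha

11 = 5.955 × A^0.3  ⇒  A^0.3 = 11/5.955 = 1.847
ln A = ln(1.847) / 0.3 = 0.6137 / 0.3 = 2.0455
A = e^2.0455 ≈ 7.733 ha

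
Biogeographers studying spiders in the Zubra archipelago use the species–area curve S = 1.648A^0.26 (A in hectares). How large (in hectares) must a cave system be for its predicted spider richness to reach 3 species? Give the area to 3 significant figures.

3 = 1.648 × A^0.26  ⇒  A^0.26 = 3/1.648 = 1.82
ln A = ln(1.82) / 0.26 = 0.5990 / 0.26 = 2.3040
A = e^2.3040 ≈ 10.01 hectares

10.0 hectares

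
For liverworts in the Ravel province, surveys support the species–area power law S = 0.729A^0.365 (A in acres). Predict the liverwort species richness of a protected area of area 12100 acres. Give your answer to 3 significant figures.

22.5

S = 0.729 × 12100^0.365
ln S = ln 0.729 + 0.365 × ln 12100 = -0.3161 + 0.365 × 9.4010 = 3.1153
S = e^3.1153 ≈ 22.54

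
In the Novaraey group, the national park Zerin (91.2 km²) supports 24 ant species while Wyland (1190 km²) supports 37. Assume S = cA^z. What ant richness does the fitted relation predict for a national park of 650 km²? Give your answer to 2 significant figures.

33

z = ln(37/24) / ln(1190/91.2) = 0.4329 / 2.5687 = 0.1685
c = 24 / 91.2^0.1685 = 24 / 2.139 = 11.22
S₃ = 11.22 × 650^0.1685 = 11.22 × 2.979 ≈ 33.42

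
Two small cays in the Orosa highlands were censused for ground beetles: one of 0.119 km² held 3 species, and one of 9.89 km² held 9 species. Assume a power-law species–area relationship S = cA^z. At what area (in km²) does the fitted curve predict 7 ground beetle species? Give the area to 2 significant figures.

3.6 km²

z = ln(9/3) / ln(9.89/0.119) = 1.0986 / 4.4202 = 0.2485
c = 3 / 0.119^0.2485 = 3 / 0.5892 = 5.092
A = (7/5.092)^(1/0.2485) ⇒ ln A = ln(1.375)/0.2485 = 1.2804
A = e^1.2804 ≈ 3.598 km²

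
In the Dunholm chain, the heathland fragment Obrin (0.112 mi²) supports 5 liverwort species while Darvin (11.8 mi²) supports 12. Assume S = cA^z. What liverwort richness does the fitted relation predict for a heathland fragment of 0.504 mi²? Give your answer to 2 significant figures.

6.6

z = ln(12/5) / ln(11.8/0.112) = 0.8755 / 4.6574 = 0.1880
c = 5 / 0.112^0.1880 = 5 / 0.6626 = 7.546
S₃ = 7.546 × 0.504^0.1880 = 7.546 × 0.8792 ≈ 6.634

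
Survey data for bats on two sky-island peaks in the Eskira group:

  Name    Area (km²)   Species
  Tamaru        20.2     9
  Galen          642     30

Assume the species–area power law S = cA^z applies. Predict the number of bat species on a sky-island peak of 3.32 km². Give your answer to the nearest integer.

5

z = ln(30/9) / ln(642/20.2) = 1.2040 / 3.4589 = 0.3481
c = 9 / 20.2^0.3481 = 9 / 2.847 = 3.161
S₃ = 3.161 × 3.32^0.3481 = 3.161 × 1.518 ≈ 4.8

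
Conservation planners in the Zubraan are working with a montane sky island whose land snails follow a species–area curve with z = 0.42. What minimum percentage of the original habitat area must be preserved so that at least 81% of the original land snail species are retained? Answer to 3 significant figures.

Need (A_new/A_old)^0.42 = 0.81, so A_new/A_old = 0.81^(1/0.42) = 0.81^2.381
ln(A_new/A_old) = ln 0.81 / 0.42 = -0.2107 / 0.42 = -0.5017
A_new/A_old = e^-0.5017 ≈ 0.6055

60.5%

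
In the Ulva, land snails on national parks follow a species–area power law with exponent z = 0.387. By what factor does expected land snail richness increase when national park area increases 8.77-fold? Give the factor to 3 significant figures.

2.32

S₂/S₁ = (A₂/A₁)^z = 8.77^0.387
ln(S₂/S₁) = 0.387 × ln 8.77 = 0.387 × 2.1713 = 0.8403
S₂/S₁ = e^0.8403 ≈ 2.317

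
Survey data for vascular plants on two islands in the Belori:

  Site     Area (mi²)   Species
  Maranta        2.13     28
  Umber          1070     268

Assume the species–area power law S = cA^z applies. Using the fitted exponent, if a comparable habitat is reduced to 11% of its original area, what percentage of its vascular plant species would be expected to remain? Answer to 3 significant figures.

z = ln(268/28) / ln(1070/2.13) = 2.2588 / 6.2193 = 0.3632
S_new/S_old = (A_new/A_old)^z = 0.11^0.3632 = exp(0.3632 × -2.2073) = 0.4486

44.9%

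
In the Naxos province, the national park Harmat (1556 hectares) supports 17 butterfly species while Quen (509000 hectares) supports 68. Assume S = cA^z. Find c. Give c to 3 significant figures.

z = ln(S₂/S₁) / ln(A₂/A₁) = ln(68/17) / ln(509000/1556) = 1.3863 / 5.7903 = 0.2394
c = S₁ / A₁^z = 17 / 1556^0.2394 = 17 / 5.811 = 2.926

2.93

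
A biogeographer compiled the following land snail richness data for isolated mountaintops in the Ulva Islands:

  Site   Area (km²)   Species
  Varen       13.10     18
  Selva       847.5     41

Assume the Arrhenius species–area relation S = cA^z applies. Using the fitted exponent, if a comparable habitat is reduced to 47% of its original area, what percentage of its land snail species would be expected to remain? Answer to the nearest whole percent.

z = ln(41/18) / ln(847.5/13.1) = 0.8232 / 4.1697 = 0.1974
S_new/S_old = (A_new/A_old)^z = 0.47^0.1974 = exp(0.1974 × -0.7550) = 0.8615

86%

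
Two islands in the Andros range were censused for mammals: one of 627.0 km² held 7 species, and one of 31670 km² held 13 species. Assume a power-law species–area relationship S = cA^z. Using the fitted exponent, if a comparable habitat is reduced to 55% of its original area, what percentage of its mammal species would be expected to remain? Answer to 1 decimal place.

91.0%

z = ln(13/7) / ln(31670/627) = 0.6190 / 3.9222 = 0.1578
S_new/S_old = (A_new/A_old)^z = 0.55^0.1578 = exp(0.1578 × -0.5978) = 0.91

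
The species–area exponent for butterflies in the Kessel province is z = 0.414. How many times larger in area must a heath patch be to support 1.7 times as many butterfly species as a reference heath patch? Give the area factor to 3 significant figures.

(A₂/A₁)^0.414 = 1.7, so A₂/A₁ = 1.7^(1/0.414) = 1.7^2.415
ln(A₂/A₁) = ln 1.7 / 0.414 = 0.5306 / 0.414 = 1.2817
A₂/A₁ = e^1.2817 ≈ 3.603

3.60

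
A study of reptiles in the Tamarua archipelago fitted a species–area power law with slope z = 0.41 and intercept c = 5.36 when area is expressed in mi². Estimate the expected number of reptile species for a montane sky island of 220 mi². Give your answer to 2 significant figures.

S = 5.36 × 220^0.41
ln S = ln 5.36 + 0.41 × ln 220 = 1.6790 + 0.41 × 5.3936 = 3.8904
S = e^3.8904 ≈ 48.93

49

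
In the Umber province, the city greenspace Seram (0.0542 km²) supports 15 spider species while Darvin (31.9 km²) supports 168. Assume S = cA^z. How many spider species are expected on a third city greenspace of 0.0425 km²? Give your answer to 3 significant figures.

z = ln(168/15) / ln(31.9/0.0542) = 2.4159 / 6.3777 = 0.3788
c = 15 / 0.0542^0.3788 = 15 / 0.3315 = 45.25
S₃ = 45.25 × 0.0425^0.3788 = 45.25 × 0.3023 ≈ 13.68

13.7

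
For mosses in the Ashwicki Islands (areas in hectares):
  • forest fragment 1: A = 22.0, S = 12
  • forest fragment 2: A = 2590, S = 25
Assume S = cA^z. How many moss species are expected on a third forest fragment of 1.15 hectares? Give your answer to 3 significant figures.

7.62

z = ln(25/12) / ln(2590/22) = 0.7340 / 4.7684 = 0.1539
c = 12 / 22^0.1539 = 12 / 1.609 = 7.457
S₃ = 7.457 × 1.15^0.1539 = 7.457 × 1.022 ≈ 7.619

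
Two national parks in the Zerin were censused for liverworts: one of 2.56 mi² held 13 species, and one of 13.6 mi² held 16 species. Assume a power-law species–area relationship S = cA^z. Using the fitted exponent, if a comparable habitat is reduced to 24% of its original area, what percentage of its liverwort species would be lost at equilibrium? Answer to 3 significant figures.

16.3%

z = ln(16/13) / ln(13.6/2.56) = 0.2076 / 1.6701 = 0.1243
S_new/S_old = (A_new/A_old)^z = 0.24^0.1243 = exp(0.1243 × -1.4271) = 0.8374
Fraction lost = 1 − 0.8374 = 0.1626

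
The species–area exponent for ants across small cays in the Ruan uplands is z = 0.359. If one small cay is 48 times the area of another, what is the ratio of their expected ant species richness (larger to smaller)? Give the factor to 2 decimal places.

4.01

S₂/S₁ = (A₂/A₁)^z = 48^0.359
ln(S₂/S₁) = 0.359 × ln 48 = 0.359 × 3.8712 = 1.3898
S₂/S₁ = e^1.3898 ≈ 4.014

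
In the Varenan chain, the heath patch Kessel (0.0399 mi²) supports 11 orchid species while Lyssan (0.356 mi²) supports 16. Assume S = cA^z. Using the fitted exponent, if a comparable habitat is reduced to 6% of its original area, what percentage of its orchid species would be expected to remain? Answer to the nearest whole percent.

z = ln(16/11) / ln(0.356/0.0399) = 0.3747 / 2.1886 = 0.1712
S_new/S_old = (A_new/A_old)^z = 0.06^0.1712 = exp(0.1712 × -2.8134) = 0.6177

62%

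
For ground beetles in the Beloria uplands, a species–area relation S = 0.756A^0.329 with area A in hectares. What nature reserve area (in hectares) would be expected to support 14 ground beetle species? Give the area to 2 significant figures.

14 = 0.756 × A^0.329  ⇒  A^0.329 = 14/0.756 = 18.52
ln A = ln(18.52) / 0.329 = 2.9188 / 0.329 = 8.8716
A = e^8.8716 ≈ 7127 hectares

7100 hectares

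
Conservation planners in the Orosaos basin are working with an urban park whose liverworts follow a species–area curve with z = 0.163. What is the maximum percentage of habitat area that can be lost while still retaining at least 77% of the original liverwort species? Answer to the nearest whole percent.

Need (A_new/A_old)^0.163 = 0.77, so A_new/A_old = 0.77^(1/0.163) = 0.77^6.135
ln(A_new/A_old) = ln 0.77 / 0.163 = -0.2614 / 0.163 = -1.6035
A_new/A_old = e^-1.6035 ≈ 0.2012
Fraction that can be lost = 1 − 0.2012 = 0.7988

80%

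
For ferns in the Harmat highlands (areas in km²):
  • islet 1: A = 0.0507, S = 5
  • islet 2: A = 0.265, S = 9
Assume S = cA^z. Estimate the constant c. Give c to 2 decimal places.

14.43

z = ln(S₂/S₁) / ln(A₂/A₁) = ln(9/5) / ln(0.265/0.0507) = 0.5878 / 1.6538 = 0.3554
c = S₁ / A₁^z = 5 / 0.0507^0.3554 = 5 / 0.3465 = 14.43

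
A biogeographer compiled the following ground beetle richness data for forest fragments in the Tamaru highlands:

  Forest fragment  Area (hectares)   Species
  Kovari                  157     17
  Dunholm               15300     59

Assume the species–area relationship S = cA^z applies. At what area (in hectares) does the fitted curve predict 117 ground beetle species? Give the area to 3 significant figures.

190000 hectares

z = ln(59/17) / ln(15300/157) = 1.2443 / 4.5794 = 0.2717
c = 17 / 157^0.2717 = 17 / 3.951 = 4.303
A = (117/4.303)^(1/0.2717) ⇒ ln A = ln(27.19)/0.2717 = 12.1552
A = e^12.1552 ≈ 190081 hectares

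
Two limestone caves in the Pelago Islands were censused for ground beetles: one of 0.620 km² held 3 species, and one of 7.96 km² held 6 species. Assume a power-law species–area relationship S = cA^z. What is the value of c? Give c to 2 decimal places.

3.42

z = ln(S₂/S₁) / ln(A₂/A₁) = ln(6/3) / ln(7.96/0.62) = 0.6931 / 2.5525 = 0.2716
c = S₁ / A₁^z = 3 / 0.62^0.2716 = 3 / 0.8783 = 3.416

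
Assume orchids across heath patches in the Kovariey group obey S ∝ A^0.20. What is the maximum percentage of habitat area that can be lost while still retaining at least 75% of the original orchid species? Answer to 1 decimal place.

Need (A_new/A_old)^0.2 = 0.75, so A_new/A_old = 0.75^(1/0.2) = 0.75^5
ln(A_new/A_old) = ln 0.75 / 0.2 = -0.2877 / 0.2 = -1.4384
A_new/A_old = e^-1.4384 ≈ 0.2373
Fraction that can be lost = 1 − 0.2373 = 0.7627

76.3%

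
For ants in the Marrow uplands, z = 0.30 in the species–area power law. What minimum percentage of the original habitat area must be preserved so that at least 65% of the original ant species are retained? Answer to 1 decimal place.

23.8%

Need (A_new/A_old)^0.3 = 0.65, so A_new/A_old = 0.65^(1/0.3) = 0.65^3.333
ln(A_new/A_old) = ln 0.65 / 0.3 = -0.4308 / 0.3 = -1.4359
A_new/A_old = e^-1.4359 ≈ 0.2379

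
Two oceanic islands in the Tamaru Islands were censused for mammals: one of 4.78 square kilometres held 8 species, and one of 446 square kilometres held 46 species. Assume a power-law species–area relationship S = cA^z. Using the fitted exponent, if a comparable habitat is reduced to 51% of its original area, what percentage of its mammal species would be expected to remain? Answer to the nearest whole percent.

z = ln(46/8) / ln(446/4.78) = 1.7492 / 4.5359 = 0.3856
S_new/S_old = (A_new/A_old)^z = 0.51^0.3856 = exp(0.3856 × -0.6733) = 0.7713

77%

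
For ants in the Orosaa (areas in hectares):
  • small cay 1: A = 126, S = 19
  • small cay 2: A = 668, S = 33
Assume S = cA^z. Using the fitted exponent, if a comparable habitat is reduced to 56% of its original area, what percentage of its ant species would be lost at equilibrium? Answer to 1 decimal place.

17.5%

z = ln(33/19) / ln(668/126) = 0.5521 / 1.6680 = 0.3310
S_new/S_old = (A_new/A_old)^z = 0.56^0.3310 = exp(0.3310 × -0.5798) = 0.8254
Fraction lost = 1 − 0.8254 = 0.1746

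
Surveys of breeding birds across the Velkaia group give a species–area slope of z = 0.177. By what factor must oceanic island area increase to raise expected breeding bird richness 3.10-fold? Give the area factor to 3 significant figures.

(A₂/A₁)^0.177 = 3.1, so A₂/A₁ = 3.1^(1/0.177) = 3.1^5.65
ln(A₂/A₁) = ln 3.1 / 0.177 = 1.1314 / 0.177 = 6.3921
A₂/A₁ = e^6.3921 ≈ 597.1

597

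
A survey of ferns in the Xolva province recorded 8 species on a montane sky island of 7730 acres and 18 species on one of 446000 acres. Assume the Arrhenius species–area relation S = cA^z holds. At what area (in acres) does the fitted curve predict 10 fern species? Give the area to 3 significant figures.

z = ln(18/8) / ln(446000/7730) = 0.8109 / 4.0552 = 0.2000
c = 8 / 7730^0.2000 = 8 / 5.991 = 1.335
A = (10/1.335)^(1/0.2000) ⇒ ln A = ln(7.489)/0.2000 = 10.0687
A = e^10.0687 ≈ 23594 acres

23600 acres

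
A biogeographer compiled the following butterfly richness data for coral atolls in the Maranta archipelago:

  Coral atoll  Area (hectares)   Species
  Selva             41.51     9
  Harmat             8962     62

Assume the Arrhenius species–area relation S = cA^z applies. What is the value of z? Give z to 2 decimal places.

Taking logs: ln S = ln c + z ln A, so z = (ln S₂ − ln S₁)/(ln A₂ − ln A₁).
z = ln(62/9) / ln(8962/41.51) = ln(6.889) / ln(215.9) = 1.9299 / 5.3748 = 0.3591

0.36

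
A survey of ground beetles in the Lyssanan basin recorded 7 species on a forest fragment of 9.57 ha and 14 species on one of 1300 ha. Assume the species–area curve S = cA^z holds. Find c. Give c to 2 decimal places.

z = ln(S₂/S₁) / ln(A₂/A₁) = ln(14/7) / ln(1300/9.57) = 0.6931 / 4.9115 = 0.1411
c = S₁ / A₁^z = 7 / 9.57^0.1411 = 7 / 1.375 = 5.089

5.09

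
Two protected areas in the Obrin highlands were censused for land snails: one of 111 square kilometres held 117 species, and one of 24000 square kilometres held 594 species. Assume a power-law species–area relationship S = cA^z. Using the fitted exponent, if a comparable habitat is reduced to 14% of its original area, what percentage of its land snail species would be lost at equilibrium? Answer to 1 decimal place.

z = ln(594/117) / ln(24000/111) = 1.6247 / 5.3763 = 0.3022
S_new/S_old = (A_new/A_old)^z = 0.14^0.3022 = exp(0.3022 × -1.9661) = 0.552
Fraction lost = 1 − 0.552 = 0.448

44.8%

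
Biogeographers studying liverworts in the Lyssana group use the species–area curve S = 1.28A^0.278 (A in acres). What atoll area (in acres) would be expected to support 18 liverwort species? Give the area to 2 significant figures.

18 = 1.28 × A^0.278  ⇒  A^0.278 = 18/1.28 = 14.06
ln A = ln(14.06) / 0.278 = 2.6435 / 0.278 = 9.5090
A = e^9.5090 ≈ 13481 acres

13000 acres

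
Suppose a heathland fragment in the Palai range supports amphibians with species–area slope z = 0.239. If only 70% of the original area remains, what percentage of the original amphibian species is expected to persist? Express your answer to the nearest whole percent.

92%

S_new/S_old = (A_new/A_old)^z = 0.7^0.239
= exp(0.239 × ln 0.7) = exp(0.239 × -0.3567) = exp(-0.0852) ≈ 0.9183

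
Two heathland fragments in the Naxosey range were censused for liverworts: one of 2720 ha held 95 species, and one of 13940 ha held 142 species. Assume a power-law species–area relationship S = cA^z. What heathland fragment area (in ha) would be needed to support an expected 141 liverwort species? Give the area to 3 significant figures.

13500 ha

z = ln(142/95) / ln(13940/2720) = 0.4020 / 1.6341 = 0.2460
c = 95 / 2720^0.2460 = 95 / 6.995 = 13.58
A = (141/13.58)^(1/0.2460) ⇒ ln A = ln(10.38)/0.2460 = 9.5138
A = e^9.5138 ≈ 13545 ha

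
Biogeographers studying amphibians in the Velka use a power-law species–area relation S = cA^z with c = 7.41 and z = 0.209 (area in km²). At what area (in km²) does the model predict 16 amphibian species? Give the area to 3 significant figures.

39.8 km²

16 = 7.41 × A^0.209  ⇒  A^0.209 = 16/7.41 = 2.159
ln A = ln(2.159) / 0.209 = 0.7698 / 0.209 = 3.6831
A = e^3.6831 ≈ 39.77 km²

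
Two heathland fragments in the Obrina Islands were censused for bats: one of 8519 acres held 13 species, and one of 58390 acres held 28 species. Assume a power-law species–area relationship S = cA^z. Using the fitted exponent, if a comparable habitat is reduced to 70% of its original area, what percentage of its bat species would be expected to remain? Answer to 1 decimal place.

86.7%

z = ln(28/13) / ln(58390/8519) = 0.7673 / 1.9248 = 0.3986
S_new/S_old = (A_new/A_old)^z = 0.7^0.3986 = exp(0.3986 × -0.3567) = 0.8675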